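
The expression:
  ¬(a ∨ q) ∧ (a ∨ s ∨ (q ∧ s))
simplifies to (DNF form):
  s ∧ ¬a ∧ ¬q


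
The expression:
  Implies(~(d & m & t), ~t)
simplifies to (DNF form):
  ~t | (d & m)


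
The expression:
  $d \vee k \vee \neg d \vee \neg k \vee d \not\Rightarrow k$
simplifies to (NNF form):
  $\text{True}$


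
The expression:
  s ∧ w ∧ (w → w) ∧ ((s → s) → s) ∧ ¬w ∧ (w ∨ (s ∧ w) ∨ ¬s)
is never true.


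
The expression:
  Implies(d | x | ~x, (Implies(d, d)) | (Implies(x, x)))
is always true.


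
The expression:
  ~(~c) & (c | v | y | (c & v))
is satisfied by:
  {c: True}


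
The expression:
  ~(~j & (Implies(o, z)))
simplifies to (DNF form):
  j | (o & ~z)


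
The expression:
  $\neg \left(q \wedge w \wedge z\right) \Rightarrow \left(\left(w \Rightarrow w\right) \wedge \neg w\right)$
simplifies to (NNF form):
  $\left(q \wedge z\right) \vee \neg w$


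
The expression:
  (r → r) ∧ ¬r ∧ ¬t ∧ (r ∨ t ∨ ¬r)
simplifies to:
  ¬r ∧ ¬t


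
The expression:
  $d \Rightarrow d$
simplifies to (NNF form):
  $\text{True}$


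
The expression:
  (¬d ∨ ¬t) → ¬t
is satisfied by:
  {d: True, t: False}
  {t: False, d: False}
  {t: True, d: True}


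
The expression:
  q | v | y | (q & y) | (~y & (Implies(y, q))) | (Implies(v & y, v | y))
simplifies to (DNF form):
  True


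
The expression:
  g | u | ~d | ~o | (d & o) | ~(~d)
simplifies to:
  True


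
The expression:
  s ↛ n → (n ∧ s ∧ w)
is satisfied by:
  {n: True, s: False}
  {s: False, n: False}
  {s: True, n: True}


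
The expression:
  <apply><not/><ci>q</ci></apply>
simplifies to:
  <apply><not/><ci>q</ci></apply>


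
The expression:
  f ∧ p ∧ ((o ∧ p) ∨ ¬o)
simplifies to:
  f ∧ p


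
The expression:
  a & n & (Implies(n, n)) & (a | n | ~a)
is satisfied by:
  {a: True, n: True}


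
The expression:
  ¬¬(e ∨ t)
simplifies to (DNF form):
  e ∨ t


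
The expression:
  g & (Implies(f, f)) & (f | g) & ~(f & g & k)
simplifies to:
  g & (~f | ~k)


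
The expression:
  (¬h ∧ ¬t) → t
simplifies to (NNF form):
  h ∨ t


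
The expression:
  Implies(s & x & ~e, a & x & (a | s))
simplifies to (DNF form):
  a | e | ~s | ~x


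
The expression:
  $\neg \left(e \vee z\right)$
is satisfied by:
  {e: False, z: False}


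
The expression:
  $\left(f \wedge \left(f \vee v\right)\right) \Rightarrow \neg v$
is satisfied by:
  {v: False, f: False}
  {f: True, v: False}
  {v: True, f: False}


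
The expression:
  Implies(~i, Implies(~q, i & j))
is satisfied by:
  {i: True, q: True}
  {i: True, q: False}
  {q: True, i: False}


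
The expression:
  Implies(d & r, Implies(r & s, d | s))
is always true.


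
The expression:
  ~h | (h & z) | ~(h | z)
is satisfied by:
  {z: True, h: False}
  {h: False, z: False}
  {h: True, z: True}


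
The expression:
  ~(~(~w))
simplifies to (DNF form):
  ~w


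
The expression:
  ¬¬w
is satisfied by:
  {w: True}


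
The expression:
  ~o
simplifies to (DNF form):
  ~o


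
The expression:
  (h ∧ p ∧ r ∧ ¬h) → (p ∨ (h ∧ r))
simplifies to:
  True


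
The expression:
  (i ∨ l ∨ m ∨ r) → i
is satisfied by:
  {i: True, l: False, m: False, r: False}
  {i: True, r: True, l: False, m: False}
  {i: True, m: True, l: False, r: False}
  {i: True, r: True, m: True, l: False}
  {i: True, l: True, m: False, r: False}
  {i: True, r: True, l: True, m: False}
  {i: True, m: True, l: True, r: False}
  {i: True, r: True, m: True, l: True}
  {r: False, l: False, m: False, i: False}


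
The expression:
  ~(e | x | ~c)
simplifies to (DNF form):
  c & ~e & ~x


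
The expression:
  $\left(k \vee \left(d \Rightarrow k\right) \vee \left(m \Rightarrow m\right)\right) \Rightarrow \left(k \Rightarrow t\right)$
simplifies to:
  $t \vee \neg k$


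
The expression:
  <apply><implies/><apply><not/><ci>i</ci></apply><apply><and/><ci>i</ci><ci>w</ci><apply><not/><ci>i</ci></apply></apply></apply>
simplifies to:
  <ci>i</ci>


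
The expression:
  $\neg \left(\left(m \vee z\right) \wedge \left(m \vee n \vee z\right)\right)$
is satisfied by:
  {z: False, m: False}


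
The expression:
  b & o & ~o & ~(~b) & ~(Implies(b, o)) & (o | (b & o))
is never true.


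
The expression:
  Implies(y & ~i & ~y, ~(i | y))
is always true.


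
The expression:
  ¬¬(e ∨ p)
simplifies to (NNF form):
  e ∨ p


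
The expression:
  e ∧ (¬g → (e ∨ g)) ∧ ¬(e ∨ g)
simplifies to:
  False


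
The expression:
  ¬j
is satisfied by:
  {j: False}


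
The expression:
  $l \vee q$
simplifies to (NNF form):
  $l \vee q$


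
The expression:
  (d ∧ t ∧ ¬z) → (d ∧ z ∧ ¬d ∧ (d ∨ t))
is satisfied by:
  {z: True, t: False, d: False}
  {t: False, d: False, z: False}
  {d: True, z: True, t: False}
  {d: True, t: False, z: False}
  {z: True, t: True, d: False}
  {t: True, z: False, d: False}
  {d: True, t: True, z: True}


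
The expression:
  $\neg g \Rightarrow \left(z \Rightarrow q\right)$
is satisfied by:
  {q: True, g: True, z: False}
  {q: True, g: False, z: False}
  {g: True, q: False, z: False}
  {q: False, g: False, z: False}
  {q: True, z: True, g: True}
  {q: True, z: True, g: False}
  {z: True, g: True, q: False}


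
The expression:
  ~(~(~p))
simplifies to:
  ~p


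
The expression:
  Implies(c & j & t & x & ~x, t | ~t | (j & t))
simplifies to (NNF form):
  True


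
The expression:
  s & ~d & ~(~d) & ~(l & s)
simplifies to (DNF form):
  False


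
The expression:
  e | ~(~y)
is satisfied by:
  {y: True, e: True}
  {y: True, e: False}
  {e: True, y: False}


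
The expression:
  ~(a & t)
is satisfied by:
  {t: False, a: False}
  {a: True, t: False}
  {t: True, a: False}


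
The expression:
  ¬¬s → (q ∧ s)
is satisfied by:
  {q: True, s: False}
  {s: False, q: False}
  {s: True, q: True}


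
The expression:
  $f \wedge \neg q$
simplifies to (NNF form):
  $f \wedge \neg q$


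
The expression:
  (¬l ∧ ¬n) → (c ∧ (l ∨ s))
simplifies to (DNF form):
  l ∨ n ∨ (c ∧ s)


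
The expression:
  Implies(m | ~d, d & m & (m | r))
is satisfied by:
  {d: True}


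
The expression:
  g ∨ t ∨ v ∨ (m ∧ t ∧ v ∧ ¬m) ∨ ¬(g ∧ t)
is always true.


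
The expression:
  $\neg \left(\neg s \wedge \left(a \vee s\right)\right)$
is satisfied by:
  {s: True, a: False}
  {a: False, s: False}
  {a: True, s: True}


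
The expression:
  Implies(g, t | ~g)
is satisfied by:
  {t: True, g: False}
  {g: False, t: False}
  {g: True, t: True}


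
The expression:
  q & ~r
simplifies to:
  q & ~r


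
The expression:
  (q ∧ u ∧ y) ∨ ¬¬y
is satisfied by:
  {y: True}


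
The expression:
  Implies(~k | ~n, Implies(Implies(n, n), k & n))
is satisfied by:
  {n: True, k: True}


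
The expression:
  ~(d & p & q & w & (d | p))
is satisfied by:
  {p: False, q: False, d: False, w: False}
  {w: True, p: False, q: False, d: False}
  {d: True, p: False, q: False, w: False}
  {w: True, d: True, p: False, q: False}
  {q: True, w: False, p: False, d: False}
  {w: True, q: True, p: False, d: False}
  {d: True, q: True, w: False, p: False}
  {w: True, d: True, q: True, p: False}
  {p: True, d: False, q: False, w: False}
  {w: True, p: True, d: False, q: False}
  {d: True, p: True, w: False, q: False}
  {w: True, d: True, p: True, q: False}
  {q: True, p: True, d: False, w: False}
  {w: True, q: True, p: True, d: False}
  {d: True, q: True, p: True, w: False}


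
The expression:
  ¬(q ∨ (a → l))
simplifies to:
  a ∧ ¬l ∧ ¬q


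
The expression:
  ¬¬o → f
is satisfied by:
  {f: True, o: False}
  {o: False, f: False}
  {o: True, f: True}


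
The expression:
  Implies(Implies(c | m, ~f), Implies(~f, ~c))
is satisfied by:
  {f: True, c: False}
  {c: False, f: False}
  {c: True, f: True}


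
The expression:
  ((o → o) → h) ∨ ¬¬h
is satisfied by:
  {h: True}


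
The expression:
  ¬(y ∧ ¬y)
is always true.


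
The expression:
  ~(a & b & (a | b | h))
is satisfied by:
  {a: False, b: False}
  {b: True, a: False}
  {a: True, b: False}


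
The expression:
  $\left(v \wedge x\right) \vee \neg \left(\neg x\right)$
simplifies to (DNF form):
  $x$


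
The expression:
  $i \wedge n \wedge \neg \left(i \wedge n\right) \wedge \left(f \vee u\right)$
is never true.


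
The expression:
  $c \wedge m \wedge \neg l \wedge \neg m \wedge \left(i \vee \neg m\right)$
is never true.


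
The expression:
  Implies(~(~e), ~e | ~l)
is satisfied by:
  {l: False, e: False}
  {e: True, l: False}
  {l: True, e: False}


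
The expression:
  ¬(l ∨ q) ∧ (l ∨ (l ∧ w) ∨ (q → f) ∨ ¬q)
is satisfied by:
  {q: False, l: False}


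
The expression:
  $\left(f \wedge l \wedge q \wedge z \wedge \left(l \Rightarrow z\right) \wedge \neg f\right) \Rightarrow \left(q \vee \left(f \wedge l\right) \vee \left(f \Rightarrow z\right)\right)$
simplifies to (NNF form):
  $\text{True}$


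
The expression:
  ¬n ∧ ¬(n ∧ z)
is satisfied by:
  {n: False}


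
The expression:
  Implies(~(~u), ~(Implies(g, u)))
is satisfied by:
  {u: False}


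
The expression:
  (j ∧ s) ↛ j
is never true.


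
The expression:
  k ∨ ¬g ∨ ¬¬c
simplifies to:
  c ∨ k ∨ ¬g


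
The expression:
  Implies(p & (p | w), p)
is always true.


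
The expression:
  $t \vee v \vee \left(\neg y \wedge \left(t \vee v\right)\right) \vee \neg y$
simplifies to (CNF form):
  $t \vee v \vee \neg y$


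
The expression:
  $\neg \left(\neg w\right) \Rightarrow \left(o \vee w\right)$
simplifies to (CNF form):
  $\text{True}$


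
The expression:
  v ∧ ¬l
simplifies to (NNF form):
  v ∧ ¬l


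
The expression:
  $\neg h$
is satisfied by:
  {h: False}


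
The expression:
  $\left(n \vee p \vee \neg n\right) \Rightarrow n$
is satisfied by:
  {n: True}


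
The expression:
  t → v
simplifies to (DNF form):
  v ∨ ¬t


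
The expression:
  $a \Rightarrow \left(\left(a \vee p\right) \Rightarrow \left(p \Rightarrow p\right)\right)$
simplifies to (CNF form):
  $\text{True}$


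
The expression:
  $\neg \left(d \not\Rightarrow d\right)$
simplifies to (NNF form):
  $\text{True}$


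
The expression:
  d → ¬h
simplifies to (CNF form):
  ¬d ∨ ¬h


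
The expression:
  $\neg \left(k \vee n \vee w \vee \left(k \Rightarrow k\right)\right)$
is never true.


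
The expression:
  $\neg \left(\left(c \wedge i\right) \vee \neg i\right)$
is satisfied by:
  {i: True, c: False}


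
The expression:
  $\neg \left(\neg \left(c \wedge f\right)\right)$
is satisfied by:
  {c: True, f: True}


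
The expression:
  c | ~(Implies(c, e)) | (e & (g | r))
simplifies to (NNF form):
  c | (e & g) | (e & r)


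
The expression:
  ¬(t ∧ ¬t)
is always true.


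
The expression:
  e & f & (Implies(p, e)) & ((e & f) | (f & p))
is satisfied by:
  {e: True, f: True}


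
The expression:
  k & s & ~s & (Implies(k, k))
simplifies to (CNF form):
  False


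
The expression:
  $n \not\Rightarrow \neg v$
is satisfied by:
  {n: True, v: True}


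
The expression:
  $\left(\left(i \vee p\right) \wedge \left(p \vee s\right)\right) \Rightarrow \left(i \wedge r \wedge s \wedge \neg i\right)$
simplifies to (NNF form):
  $\neg p \wedge \left(\neg i \vee \neg s\right)$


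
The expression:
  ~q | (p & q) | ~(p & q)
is always true.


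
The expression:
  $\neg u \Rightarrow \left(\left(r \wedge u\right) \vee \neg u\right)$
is always true.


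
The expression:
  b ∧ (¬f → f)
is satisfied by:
  {b: True, f: True}


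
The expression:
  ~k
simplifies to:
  ~k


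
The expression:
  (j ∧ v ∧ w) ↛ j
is never true.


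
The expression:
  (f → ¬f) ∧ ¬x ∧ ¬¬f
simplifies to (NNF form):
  False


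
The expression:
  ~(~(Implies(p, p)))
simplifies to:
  True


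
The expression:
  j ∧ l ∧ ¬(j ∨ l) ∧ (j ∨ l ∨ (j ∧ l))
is never true.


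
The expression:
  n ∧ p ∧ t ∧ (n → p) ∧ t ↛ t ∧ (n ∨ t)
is never true.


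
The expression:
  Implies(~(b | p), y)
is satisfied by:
  {y: True, b: True, p: True}
  {y: True, b: True, p: False}
  {y: True, p: True, b: False}
  {y: True, p: False, b: False}
  {b: True, p: True, y: False}
  {b: True, p: False, y: False}
  {p: True, b: False, y: False}


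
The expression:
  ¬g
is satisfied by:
  {g: False}


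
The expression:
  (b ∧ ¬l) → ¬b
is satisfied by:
  {l: True, b: False}
  {b: False, l: False}
  {b: True, l: True}


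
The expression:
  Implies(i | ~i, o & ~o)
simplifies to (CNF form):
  False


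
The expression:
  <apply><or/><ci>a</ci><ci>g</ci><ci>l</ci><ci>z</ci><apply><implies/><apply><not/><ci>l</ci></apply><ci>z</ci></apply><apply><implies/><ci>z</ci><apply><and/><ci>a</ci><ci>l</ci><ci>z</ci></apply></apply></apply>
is always true.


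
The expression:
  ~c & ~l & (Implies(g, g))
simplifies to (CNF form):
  ~c & ~l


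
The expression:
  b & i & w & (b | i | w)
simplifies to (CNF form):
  b & i & w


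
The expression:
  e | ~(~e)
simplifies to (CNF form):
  e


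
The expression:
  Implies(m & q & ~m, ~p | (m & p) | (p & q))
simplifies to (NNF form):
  True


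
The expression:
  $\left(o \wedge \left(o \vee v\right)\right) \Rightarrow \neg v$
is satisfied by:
  {v: False, o: False}
  {o: True, v: False}
  {v: True, o: False}


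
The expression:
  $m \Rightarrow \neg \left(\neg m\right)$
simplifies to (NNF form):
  $\text{True}$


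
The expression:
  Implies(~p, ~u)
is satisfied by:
  {p: True, u: False}
  {u: False, p: False}
  {u: True, p: True}


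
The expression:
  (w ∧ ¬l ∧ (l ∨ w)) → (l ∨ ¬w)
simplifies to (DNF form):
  l ∨ ¬w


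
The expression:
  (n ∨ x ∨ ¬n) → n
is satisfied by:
  {n: True}


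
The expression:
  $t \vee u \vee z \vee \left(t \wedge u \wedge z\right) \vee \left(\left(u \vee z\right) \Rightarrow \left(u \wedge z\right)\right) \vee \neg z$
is always true.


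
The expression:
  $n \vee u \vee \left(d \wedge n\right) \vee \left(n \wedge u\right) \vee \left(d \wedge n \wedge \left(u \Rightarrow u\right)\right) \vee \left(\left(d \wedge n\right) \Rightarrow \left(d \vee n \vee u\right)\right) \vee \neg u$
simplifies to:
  $\text{True}$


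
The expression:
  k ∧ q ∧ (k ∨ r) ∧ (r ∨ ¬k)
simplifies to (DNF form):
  k ∧ q ∧ r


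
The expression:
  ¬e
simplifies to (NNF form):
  ¬e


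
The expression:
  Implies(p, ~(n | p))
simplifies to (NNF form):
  ~p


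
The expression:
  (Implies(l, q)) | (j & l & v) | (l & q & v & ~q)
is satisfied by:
  {j: True, q: True, v: True, l: False}
  {j: True, q: True, v: False, l: False}
  {q: True, v: True, l: False, j: False}
  {q: True, v: False, l: False, j: False}
  {j: True, v: True, l: False, q: False}
  {j: True, v: False, l: False, q: False}
  {v: True, j: False, l: False, q: False}
  {v: False, j: False, l: False, q: False}
  {j: True, q: True, l: True, v: True}
  {j: True, q: True, l: True, v: False}
  {q: True, l: True, v: True, j: False}
  {q: True, l: True, v: False, j: False}
  {j: True, l: True, v: True, q: False}


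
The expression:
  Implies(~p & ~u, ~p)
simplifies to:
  True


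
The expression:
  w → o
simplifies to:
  o ∨ ¬w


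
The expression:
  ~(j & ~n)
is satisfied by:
  {n: True, j: False}
  {j: False, n: False}
  {j: True, n: True}


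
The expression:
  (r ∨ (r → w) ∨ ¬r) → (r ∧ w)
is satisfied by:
  {r: True, w: True}


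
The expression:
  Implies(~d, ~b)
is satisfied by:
  {d: True, b: False}
  {b: False, d: False}
  {b: True, d: True}


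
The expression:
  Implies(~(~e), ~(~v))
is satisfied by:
  {v: True, e: False}
  {e: False, v: False}
  {e: True, v: True}


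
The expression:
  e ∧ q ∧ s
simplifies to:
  e ∧ q ∧ s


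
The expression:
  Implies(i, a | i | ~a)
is always true.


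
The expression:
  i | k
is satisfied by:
  {i: True, k: True}
  {i: True, k: False}
  {k: True, i: False}


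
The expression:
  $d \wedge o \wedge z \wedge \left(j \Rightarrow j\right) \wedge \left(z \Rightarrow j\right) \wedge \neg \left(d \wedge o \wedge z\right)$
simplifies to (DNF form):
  $\text{False}$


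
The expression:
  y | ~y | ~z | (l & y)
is always true.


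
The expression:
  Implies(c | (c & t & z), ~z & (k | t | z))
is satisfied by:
  {k: True, t: True, z: False, c: False}
  {k: True, z: False, c: False, t: False}
  {t: True, z: False, c: False, k: False}
  {t: False, z: False, c: False, k: False}
  {k: True, t: True, z: True, c: False}
  {k: True, z: True, t: False, c: False}
  {t: True, z: True, k: False, c: False}
  {z: True, k: False, c: False, t: False}
  {t: True, k: True, c: True, z: False}
  {k: True, c: True, t: False, z: False}
  {t: True, c: True, k: False, z: False}


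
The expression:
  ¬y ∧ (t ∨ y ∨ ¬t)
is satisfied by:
  {y: False}


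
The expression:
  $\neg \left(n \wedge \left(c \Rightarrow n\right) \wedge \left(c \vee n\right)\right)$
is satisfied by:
  {n: False}


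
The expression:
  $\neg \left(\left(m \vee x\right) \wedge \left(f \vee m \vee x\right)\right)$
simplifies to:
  $\neg m \wedge \neg x$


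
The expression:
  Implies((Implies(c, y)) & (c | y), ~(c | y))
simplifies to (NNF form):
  ~y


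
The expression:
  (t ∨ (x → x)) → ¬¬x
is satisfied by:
  {x: True}


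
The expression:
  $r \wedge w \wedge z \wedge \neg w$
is never true.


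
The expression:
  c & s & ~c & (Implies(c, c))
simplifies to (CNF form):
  False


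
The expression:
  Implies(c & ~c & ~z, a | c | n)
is always true.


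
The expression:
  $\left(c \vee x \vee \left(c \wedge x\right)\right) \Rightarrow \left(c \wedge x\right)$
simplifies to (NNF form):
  $\left(c \wedge x\right) \vee \left(\neg c \wedge \neg x\right)$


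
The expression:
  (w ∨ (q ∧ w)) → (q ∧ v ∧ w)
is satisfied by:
  {v: True, q: True, w: False}
  {v: True, q: False, w: False}
  {q: True, v: False, w: False}
  {v: False, q: False, w: False}
  {v: True, w: True, q: True}


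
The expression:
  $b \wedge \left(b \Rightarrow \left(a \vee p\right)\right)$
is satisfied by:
  {a: True, p: True, b: True}
  {a: True, b: True, p: False}
  {p: True, b: True, a: False}


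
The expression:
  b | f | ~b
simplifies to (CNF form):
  True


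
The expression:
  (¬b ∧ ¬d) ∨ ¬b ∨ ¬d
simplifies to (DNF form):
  ¬b ∨ ¬d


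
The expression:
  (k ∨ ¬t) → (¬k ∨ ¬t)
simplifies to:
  ¬k ∨ ¬t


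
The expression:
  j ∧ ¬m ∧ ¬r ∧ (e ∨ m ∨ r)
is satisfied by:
  {j: True, e: True, r: False, m: False}


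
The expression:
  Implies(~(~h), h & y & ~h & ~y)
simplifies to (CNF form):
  ~h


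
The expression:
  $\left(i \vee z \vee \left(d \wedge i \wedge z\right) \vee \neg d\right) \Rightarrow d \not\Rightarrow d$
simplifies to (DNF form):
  $d \wedge \neg i \wedge \neg z$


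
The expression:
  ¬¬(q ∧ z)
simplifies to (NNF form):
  q ∧ z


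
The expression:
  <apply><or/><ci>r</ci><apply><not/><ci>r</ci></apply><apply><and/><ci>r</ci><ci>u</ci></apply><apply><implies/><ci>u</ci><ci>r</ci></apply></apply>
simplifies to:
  <true/>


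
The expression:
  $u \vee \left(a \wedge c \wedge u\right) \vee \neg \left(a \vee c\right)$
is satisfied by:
  {u: True, c: False, a: False}
  {a: True, u: True, c: False}
  {u: True, c: True, a: False}
  {a: True, u: True, c: True}
  {a: False, c: False, u: False}


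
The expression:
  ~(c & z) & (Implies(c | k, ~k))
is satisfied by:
  {c: False, k: False, z: False}
  {z: True, c: False, k: False}
  {c: True, z: False, k: False}


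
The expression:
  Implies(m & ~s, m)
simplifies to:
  True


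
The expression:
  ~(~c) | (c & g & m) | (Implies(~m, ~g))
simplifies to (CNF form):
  c | m | ~g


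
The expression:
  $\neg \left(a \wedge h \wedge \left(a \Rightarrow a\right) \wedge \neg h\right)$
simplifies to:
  $\text{True}$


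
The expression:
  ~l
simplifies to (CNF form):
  ~l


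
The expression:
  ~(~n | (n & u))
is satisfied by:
  {n: True, u: False}


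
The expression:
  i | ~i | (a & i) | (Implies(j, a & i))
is always true.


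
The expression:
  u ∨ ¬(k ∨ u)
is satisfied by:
  {u: True, k: False}
  {k: False, u: False}
  {k: True, u: True}


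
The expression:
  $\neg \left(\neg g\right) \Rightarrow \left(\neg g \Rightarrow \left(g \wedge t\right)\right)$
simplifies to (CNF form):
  $\text{True}$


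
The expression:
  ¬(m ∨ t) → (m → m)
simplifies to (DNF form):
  True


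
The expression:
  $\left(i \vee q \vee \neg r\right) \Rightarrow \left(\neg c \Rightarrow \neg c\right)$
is always true.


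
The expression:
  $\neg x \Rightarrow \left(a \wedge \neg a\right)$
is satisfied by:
  {x: True}


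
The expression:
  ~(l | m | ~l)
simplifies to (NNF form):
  False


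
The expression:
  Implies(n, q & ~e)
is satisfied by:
  {q: True, e: False, n: False}
  {e: False, n: False, q: False}
  {q: True, e: True, n: False}
  {e: True, q: False, n: False}
  {n: True, q: True, e: False}


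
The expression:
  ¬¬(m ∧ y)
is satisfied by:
  {m: True, y: True}


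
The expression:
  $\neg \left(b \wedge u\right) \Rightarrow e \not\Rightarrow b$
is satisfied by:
  {u: True, e: True, b: False}
  {e: True, b: False, u: False}
  {b: True, u: True, e: True}
  {b: True, u: True, e: False}


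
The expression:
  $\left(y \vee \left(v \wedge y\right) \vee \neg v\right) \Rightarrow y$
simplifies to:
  $v \vee y$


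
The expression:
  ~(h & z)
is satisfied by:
  {h: False, z: False}
  {z: True, h: False}
  {h: True, z: False}


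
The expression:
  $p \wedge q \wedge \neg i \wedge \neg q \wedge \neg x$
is never true.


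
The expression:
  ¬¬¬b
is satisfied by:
  {b: False}


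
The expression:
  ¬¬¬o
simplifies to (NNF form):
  ¬o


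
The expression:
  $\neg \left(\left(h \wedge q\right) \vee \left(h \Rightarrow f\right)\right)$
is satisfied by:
  {h: True, q: False, f: False}


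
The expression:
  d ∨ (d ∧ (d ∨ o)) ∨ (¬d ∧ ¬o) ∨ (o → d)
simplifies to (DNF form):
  d ∨ ¬o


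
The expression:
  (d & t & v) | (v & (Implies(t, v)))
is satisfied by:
  {v: True}


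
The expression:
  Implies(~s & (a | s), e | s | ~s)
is always true.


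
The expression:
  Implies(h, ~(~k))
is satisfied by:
  {k: True, h: False}
  {h: False, k: False}
  {h: True, k: True}


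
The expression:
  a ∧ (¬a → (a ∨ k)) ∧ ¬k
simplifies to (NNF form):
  a ∧ ¬k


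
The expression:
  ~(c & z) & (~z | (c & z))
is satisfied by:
  {z: False}


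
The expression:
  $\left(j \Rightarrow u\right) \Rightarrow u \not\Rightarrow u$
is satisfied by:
  {j: True, u: False}


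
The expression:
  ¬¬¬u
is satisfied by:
  {u: False}


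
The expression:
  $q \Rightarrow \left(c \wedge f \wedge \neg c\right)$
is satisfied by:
  {q: False}


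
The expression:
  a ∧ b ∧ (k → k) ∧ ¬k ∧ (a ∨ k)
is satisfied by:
  {a: True, b: True, k: False}


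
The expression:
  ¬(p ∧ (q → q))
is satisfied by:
  {p: False}


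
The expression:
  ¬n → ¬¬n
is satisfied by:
  {n: True}


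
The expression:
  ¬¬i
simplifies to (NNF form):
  i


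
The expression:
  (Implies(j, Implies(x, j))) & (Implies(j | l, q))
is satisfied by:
  {q: True, l: False, j: False}
  {j: True, q: True, l: False}
  {q: True, l: True, j: False}
  {j: True, q: True, l: True}
  {j: False, l: False, q: False}


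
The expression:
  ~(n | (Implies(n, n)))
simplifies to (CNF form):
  False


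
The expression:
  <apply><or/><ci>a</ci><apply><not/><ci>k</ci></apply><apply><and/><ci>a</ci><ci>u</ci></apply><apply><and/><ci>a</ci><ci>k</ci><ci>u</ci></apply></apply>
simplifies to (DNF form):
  <apply><or/><ci>a</ci><apply><not/><ci>k</ci></apply></apply>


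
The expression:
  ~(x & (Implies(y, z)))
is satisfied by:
  {y: True, z: False, x: False}
  {z: False, x: False, y: False}
  {y: True, z: True, x: False}
  {z: True, y: False, x: False}
  {x: True, y: True, z: False}


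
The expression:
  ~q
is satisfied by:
  {q: False}


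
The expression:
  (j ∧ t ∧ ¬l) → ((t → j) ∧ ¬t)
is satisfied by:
  {l: True, t: False, j: False}
  {t: False, j: False, l: False}
  {l: True, j: True, t: False}
  {j: True, t: False, l: False}
  {l: True, t: True, j: False}
  {t: True, l: False, j: False}
  {l: True, j: True, t: True}


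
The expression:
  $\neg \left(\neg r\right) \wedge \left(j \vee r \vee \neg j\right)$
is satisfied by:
  {r: True}


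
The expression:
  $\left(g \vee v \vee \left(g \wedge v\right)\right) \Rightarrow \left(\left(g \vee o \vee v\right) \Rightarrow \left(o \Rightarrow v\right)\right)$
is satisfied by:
  {v: True, g: False, o: False}
  {g: False, o: False, v: False}
  {o: True, v: True, g: False}
  {o: True, g: False, v: False}
  {v: True, g: True, o: False}
  {g: True, v: False, o: False}
  {o: True, g: True, v: True}


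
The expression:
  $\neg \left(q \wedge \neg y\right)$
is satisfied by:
  {y: True, q: False}
  {q: False, y: False}
  {q: True, y: True}


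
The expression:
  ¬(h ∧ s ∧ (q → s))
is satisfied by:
  {s: False, h: False}
  {h: True, s: False}
  {s: True, h: False}


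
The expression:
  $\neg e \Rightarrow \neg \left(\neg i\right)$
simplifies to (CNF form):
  $e \vee i$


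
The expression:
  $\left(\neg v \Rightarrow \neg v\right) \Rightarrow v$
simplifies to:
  $v$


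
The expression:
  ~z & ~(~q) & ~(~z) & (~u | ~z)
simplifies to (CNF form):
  False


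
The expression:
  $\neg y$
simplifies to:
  $\neg y$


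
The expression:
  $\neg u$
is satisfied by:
  {u: False}


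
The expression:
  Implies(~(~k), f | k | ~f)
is always true.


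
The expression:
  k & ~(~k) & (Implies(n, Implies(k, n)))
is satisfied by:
  {k: True}


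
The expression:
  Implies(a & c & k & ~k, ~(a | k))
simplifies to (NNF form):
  True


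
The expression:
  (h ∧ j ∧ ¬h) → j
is always true.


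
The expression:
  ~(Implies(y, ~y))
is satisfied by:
  {y: True}


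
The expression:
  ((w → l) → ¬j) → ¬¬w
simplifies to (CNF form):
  j ∨ w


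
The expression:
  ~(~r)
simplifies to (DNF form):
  r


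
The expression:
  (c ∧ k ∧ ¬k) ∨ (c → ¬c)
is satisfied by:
  {c: False}


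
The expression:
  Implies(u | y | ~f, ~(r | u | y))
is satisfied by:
  {f: True, u: False, y: False, r: False}
  {f: False, u: False, y: False, r: False}
  {r: True, f: True, u: False, y: False}


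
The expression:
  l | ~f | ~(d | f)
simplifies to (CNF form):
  l | ~f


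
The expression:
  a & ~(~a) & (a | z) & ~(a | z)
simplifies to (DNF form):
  False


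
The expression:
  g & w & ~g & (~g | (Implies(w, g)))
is never true.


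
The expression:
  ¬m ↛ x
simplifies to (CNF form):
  x ∨ ¬m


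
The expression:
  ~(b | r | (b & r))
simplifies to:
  ~b & ~r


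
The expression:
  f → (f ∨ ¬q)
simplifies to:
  True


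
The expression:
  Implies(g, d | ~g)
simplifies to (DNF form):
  d | ~g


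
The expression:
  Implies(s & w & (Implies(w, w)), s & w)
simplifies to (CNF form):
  True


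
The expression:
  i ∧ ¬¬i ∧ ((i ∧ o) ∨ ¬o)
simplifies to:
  i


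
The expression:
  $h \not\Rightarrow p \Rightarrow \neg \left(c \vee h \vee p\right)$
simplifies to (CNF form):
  $p \vee \neg h$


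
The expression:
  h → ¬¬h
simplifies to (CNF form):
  True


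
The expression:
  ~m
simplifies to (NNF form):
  ~m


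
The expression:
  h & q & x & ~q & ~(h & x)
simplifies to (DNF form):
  False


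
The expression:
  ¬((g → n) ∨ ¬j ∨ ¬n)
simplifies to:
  False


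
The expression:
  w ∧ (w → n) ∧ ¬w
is never true.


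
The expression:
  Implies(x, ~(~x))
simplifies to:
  True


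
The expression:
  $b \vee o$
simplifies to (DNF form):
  $b \vee o$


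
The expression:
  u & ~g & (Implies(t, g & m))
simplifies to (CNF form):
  u & ~g & ~t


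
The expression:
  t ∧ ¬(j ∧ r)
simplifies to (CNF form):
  t ∧ (¬j ∨ ¬r)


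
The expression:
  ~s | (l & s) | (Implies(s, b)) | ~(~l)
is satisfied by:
  {b: True, l: True, s: False}
  {b: True, s: False, l: False}
  {l: True, s: False, b: False}
  {l: False, s: False, b: False}
  {b: True, l: True, s: True}
  {b: True, s: True, l: False}
  {l: True, s: True, b: False}


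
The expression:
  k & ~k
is never true.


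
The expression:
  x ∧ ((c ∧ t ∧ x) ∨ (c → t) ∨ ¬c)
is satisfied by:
  {t: True, x: True, c: False}
  {x: True, c: False, t: False}
  {t: True, c: True, x: True}


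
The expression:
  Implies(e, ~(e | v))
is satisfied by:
  {e: False}


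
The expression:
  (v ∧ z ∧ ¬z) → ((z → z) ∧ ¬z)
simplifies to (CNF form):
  True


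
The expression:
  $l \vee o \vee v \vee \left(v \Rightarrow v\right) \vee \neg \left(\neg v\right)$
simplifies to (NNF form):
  $\text{True}$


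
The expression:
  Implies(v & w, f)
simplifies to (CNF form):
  f | ~v | ~w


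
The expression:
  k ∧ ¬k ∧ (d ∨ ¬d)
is never true.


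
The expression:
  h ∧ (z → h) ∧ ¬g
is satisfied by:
  {h: True, g: False}


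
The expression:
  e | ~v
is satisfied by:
  {e: True, v: False}
  {v: False, e: False}
  {v: True, e: True}


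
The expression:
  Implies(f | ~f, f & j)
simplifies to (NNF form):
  f & j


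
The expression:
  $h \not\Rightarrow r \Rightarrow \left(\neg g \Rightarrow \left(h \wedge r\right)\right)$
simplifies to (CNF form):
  $g \vee r \vee \neg h$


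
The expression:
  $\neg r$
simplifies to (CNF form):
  $\neg r$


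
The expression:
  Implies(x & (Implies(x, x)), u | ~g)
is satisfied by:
  {u: True, g: False, x: False}
  {g: False, x: False, u: False}
  {x: True, u: True, g: False}
  {x: True, g: False, u: False}
  {u: True, g: True, x: False}
  {g: True, u: False, x: False}
  {x: True, g: True, u: True}


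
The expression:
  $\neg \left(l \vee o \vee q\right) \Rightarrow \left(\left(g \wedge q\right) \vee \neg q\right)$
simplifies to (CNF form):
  $\text{True}$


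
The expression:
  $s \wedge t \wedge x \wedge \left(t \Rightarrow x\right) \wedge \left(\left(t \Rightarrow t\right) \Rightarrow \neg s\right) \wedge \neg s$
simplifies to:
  $\text{False}$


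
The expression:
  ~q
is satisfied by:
  {q: False}


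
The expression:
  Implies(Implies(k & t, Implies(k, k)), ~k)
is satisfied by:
  {k: False}


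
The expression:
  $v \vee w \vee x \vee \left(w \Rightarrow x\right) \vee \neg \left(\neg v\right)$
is always true.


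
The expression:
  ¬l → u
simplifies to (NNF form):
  l ∨ u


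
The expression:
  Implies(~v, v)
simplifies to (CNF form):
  v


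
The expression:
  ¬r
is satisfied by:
  {r: False}


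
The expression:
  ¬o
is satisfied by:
  {o: False}


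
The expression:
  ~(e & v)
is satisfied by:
  {v: False, e: False}
  {e: True, v: False}
  {v: True, e: False}


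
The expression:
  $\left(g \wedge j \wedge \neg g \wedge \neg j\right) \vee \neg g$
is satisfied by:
  {g: False}


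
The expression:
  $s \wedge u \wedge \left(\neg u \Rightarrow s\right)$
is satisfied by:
  {u: True, s: True}


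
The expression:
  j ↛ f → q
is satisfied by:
  {q: True, f: True, j: False}
  {q: True, f: False, j: False}
  {f: True, q: False, j: False}
  {q: False, f: False, j: False}
  {j: True, q: True, f: True}
  {j: True, q: True, f: False}
  {j: True, f: True, q: False}


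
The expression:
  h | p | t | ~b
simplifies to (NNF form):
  h | p | t | ~b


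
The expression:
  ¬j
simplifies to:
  ¬j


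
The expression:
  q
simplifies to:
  q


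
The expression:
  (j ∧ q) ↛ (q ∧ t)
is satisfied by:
  {j: True, q: True, t: False}


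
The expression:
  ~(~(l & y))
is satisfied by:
  {y: True, l: True}


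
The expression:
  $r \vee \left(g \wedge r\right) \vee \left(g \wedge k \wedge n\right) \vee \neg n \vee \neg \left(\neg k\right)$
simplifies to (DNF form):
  $k \vee r \vee \neg n$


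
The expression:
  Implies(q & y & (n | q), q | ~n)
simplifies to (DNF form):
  True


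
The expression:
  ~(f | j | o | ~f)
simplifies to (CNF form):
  False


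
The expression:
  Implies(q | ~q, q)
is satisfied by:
  {q: True}


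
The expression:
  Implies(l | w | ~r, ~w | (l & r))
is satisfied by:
  {r: True, l: True, w: False}
  {r: True, l: False, w: False}
  {l: True, r: False, w: False}
  {r: False, l: False, w: False}
  {r: True, w: True, l: True}


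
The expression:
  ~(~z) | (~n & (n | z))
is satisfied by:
  {z: True}


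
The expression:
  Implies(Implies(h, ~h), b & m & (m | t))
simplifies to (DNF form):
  h | (b & m)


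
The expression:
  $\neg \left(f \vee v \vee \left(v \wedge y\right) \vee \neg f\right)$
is never true.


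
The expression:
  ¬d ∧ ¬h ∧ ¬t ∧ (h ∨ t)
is never true.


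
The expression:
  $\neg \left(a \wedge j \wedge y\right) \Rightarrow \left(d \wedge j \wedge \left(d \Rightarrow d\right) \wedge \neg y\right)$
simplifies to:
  $j \wedge \left(a \vee \neg y\right) \wedge \left(d \vee y\right)$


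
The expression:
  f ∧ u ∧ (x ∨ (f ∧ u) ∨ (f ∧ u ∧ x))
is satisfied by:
  {u: True, f: True}


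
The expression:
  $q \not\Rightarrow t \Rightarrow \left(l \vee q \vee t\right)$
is always true.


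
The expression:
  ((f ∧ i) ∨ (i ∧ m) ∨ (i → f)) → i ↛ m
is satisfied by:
  {i: True, m: False}


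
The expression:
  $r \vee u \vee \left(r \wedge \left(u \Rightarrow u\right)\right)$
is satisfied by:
  {r: True, u: True}
  {r: True, u: False}
  {u: True, r: False}


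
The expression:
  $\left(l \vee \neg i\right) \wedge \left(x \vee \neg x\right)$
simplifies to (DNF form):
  $l \vee \neg i$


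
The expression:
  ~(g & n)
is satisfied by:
  {g: False, n: False}
  {n: True, g: False}
  {g: True, n: False}


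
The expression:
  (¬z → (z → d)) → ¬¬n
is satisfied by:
  {n: True}


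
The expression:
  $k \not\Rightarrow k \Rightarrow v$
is always true.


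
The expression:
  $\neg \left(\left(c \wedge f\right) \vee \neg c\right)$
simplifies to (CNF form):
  $c \wedge \neg f$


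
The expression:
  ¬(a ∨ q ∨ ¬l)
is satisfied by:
  {l: True, q: False, a: False}


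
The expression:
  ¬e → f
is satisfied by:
  {e: True, f: True}
  {e: True, f: False}
  {f: True, e: False}


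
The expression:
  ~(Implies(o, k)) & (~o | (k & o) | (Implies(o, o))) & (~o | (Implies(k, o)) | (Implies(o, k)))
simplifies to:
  o & ~k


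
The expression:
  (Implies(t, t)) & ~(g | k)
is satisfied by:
  {g: False, k: False}


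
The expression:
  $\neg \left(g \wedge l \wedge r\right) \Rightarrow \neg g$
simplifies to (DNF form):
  $\left(l \wedge r\right) \vee \neg g$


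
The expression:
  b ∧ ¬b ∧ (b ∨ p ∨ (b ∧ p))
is never true.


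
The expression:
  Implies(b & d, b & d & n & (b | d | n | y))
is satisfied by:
  {n: True, d: False, b: False}
  {d: False, b: False, n: False}
  {n: True, b: True, d: False}
  {b: True, d: False, n: False}
  {n: True, d: True, b: False}
  {d: True, n: False, b: False}
  {n: True, b: True, d: True}


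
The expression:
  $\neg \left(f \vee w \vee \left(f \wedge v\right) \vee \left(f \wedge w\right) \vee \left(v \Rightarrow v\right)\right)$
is never true.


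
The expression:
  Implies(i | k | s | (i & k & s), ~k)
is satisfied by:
  {k: False}


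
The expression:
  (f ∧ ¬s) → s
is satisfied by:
  {s: True, f: False}
  {f: False, s: False}
  {f: True, s: True}


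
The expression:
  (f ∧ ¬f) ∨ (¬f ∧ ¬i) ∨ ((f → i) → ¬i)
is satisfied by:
  {i: False}


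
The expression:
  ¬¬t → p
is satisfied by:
  {p: True, t: False}
  {t: False, p: False}
  {t: True, p: True}


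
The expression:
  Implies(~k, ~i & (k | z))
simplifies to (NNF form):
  k | (z & ~i)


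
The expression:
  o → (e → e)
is always true.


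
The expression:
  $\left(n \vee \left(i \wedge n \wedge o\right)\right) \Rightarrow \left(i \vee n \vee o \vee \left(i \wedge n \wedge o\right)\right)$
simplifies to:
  $\text{True}$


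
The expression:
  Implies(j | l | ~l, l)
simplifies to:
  l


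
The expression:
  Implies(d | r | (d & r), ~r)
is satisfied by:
  {r: False}


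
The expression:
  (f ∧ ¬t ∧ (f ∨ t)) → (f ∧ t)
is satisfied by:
  {t: True, f: False}
  {f: False, t: False}
  {f: True, t: True}


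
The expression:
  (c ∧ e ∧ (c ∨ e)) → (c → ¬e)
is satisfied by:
  {c: False, e: False}
  {e: True, c: False}
  {c: True, e: False}


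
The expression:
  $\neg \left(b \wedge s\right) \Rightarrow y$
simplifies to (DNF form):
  $y \vee \left(b \wedge s\right)$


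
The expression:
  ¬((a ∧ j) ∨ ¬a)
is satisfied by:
  {a: True, j: False}


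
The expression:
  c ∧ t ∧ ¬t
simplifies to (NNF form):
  False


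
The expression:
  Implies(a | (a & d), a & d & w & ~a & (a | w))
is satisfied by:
  {a: False}


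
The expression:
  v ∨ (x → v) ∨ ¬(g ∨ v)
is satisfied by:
  {v: True, g: False, x: False}
  {g: False, x: False, v: False}
  {x: True, v: True, g: False}
  {x: True, g: False, v: False}
  {v: True, g: True, x: False}
  {g: True, v: False, x: False}
  {x: True, g: True, v: True}


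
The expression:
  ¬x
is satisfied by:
  {x: False}


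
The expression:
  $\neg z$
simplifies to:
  $\neg z$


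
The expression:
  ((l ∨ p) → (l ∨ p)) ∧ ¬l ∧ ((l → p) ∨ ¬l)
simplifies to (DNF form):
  ¬l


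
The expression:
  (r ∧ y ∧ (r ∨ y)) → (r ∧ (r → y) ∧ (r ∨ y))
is always true.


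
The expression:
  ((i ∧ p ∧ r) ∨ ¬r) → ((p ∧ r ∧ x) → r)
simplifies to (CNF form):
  True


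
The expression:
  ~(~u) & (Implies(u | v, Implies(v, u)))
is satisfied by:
  {u: True}


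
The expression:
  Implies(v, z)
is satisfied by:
  {z: True, v: False}
  {v: False, z: False}
  {v: True, z: True}
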